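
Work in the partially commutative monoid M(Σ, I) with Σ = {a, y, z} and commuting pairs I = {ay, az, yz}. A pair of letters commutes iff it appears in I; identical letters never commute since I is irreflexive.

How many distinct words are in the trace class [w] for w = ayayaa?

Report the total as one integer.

piece 0:a — minimal
piece 1:y — minimal
piece 2:a rests on {0:a}
piece 3:y rests on {1:y}
piece 4:a rests on {2:a}
piece 5:a rests on {4:a}
minimal pieces: {0:a, 1:y}
ways to finish when only these pieces remain (= sum over removing one remaining piece with nothing left below it):
  1 left: {3}→1  {5}→1
  2 left: {1,3}→1  {3,5}→2  {4,5}→1
  3 left: {1,3,5}→3  {2,4,5}→1  {3,4,5}→3
  4 left: {0,2,4,5}→1  {1,3,4,5}→6  {2,3,4,5}→4
  placing 0:a first → 10 extensions
  placing 1:y first → 5 extensions
total linear extensions = 15

15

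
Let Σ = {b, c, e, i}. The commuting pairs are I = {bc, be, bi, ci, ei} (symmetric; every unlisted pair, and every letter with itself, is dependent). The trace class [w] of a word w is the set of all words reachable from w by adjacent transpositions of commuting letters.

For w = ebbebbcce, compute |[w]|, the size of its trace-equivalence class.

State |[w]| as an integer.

drop 0:e onto floor
drop 1:b onto floor
drop 2:b onto {1:b}
drop 3:e onto {0:e}
drop 4:b onto {2:b}
drop 5:b onto {4:b}
drop 6:c onto {3:e}
drop 7:c onto {6:c}
drop 8:e onto {7:c}
ground layer = {0:e, 1:b}
drop-orders for the pieces not yet dropped (sum over which currently-grounded one goes next):
  1 to go: {5} 1  {8} 1
  2 to go: {4,5} 1  {5,8} 2  {7,8} 1
  3 to go: {2,4,5} 1  {4,5,8} 3  {5,7,8} 3  {6,7,8} 1
  4 to go: {1,2,4,5} 1  {2,4,5,8} 4  {3,6,7,8} 1  {4,5,7,8} 6  {5,6,7,8} 4
  5 to go: {0,3,6,7,8} 1  {1,2,4,5,8} 5  {2,4,5,7,8} 10  {3,5,6,7,8} 5  {4,5,6,7,8} 10
  6 to go: {0,3,5,6,7,8} 6  {1,2,4,5,7,8} 15  {2,4,5,6,7,8} 20  {3,4,5,6,7,8} 15
  7 to go: {0,3,4,5,6,7,8} 21  {1,2,4,5,6,7,8} 35  {2,3,4,5,6,7,8} 35
  if 0:e drops first: 70 orders
  if 1:b drops first: 56 orders
heap linearizations: 126

126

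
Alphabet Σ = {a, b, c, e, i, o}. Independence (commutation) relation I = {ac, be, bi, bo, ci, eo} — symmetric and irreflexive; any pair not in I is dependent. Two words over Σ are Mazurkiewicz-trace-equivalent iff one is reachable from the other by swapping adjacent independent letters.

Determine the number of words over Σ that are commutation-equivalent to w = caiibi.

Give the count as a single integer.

#0=c has no predecessor
#1=a has no predecessor
#2=i depends on [1:a]
#3=i depends on [2:i]
#4=b depends on [0:c, 1:a]
#5=i depends on [3:i]
sources: [0:c, 1:a]
N(rest) = Σ N(rest − s) over sources s of rest; N(one piece) = 1:
  size 1 → [4]=1  [5]=1
  size 2 → [0,4]=1  [3,5]=1  [4,5]=2
  size 3 → [0,4,5]=3  [2,3,5]=1  [3,4,5]=3
  size 4 → [0,3,4,5]=6  [2,3,4,5]=4
  first=0(c) contributes 4
  first=1(a) contributes 10
|[w]| = 14

14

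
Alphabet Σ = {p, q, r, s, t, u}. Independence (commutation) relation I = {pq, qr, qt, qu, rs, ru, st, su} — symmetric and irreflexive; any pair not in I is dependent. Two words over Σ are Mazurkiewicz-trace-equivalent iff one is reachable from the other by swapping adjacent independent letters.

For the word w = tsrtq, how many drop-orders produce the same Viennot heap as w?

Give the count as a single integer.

10

drop 0:t onto floor
drop 1:s onto floor
drop 2:r onto {0:t}
drop 3:t onto {2:r}
drop 4:q onto {1:s}
ground layer = {0:t, 1:s}
drop-orders for the pieces not yet dropped (sum over which currently-grounded one goes next):
  1 to go: {3} 1  {4} 1
  2 to go: {1,4} 1  {2,3} 1  {3,4} 2
  3 to go: {0,2,3} 1  {1,3,4} 3  {2,3,4} 3
  if 0:t drops first: 6 orders
  if 1:s drops first: 4 orders
heap linearizations: 10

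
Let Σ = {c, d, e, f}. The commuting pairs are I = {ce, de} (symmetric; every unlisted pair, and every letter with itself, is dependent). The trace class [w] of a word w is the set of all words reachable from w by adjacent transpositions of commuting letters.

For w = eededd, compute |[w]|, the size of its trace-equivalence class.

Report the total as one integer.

20

drop 0:e onto floor
drop 1:e onto {0:e}
drop 2:d onto floor
drop 3:e onto {1:e}
drop 4:d onto {2:d}
drop 5:d onto {4:d}
ground layer = {0:e, 2:d}
drop-orders for the pieces not yet dropped (sum over which currently-grounded one goes next):
  1 to go: {3} 1  {5} 1
  2 to go: {1,3} 1  {3,5} 2  {4,5} 1
  3 to go: {0,1,3} 1  {1,3,5} 3  {2,4,5} 1  {3,4,5} 3
  4 to go: {0,1,3,5} 4  {1,3,4,5} 6  {2,3,4,5} 4
  if 0:e drops first: 10 orders
  if 2:d drops first: 10 orders
heap linearizations: 20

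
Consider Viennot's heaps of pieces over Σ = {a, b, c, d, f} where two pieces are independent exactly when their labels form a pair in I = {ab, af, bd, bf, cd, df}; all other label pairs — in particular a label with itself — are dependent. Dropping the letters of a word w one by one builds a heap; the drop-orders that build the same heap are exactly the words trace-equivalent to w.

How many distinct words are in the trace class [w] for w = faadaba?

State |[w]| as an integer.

42

#0=f has no predecessor
#1=a has no predecessor
#2=a depends on [1:a]
#3=d depends on [2:a]
#4=a depends on [3:d]
#5=b has no predecessor
#6=a depends on [4:a]
sources: [0:f, 1:a, 5:b]
N(rest) = Σ N(rest − s) over sources s of rest; N(one piece) = 1:
  size 1 → [0]=1  [5]=1  [6]=1
  size 2 → [0,5]=2  [0,6]=2  [4,6]=1  [5,6]=2
  size 3 → [0,4,6]=3  [0,5,6]=6  [3,4,6]=1  [4,5,6]=3
  size 4 → [0,3,4,6]=4  [0,4,5,6]=12  [2,3,4,6]=1  [3,4,5,6]=4
  size 5 → [0,2,3,4,6]=5  [0,3,4,5,6]=20  [1,2,3,4,6]=1  [2,3,4,5,6]=5
  first=0(f) contributes 6
  first=1(a) contributes 30
  first=5(b) contributes 6
|[w]| = 42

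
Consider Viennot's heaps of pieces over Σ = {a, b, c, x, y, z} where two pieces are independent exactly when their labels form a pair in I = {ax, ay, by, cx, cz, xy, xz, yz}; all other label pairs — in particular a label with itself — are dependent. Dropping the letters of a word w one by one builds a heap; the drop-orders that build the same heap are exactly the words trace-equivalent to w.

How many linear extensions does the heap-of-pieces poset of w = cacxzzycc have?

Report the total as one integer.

135

0(c) covers ∅
1(a) covers 0:c
2(c) covers 1:a
3(x) covers ∅
4(z) covers 1:a
5(z) covers 4:z
6(y) covers 2:c
7(c) covers 6:y
8(c) covers 7:c
floor of heap: 0:c, 3:x
completions by unplaced set U, small U first (add the entries for U minus each lowest piece of U):
  |U|=1: {3}:1  {5}:1  {8}:1
  |U|=2: {3,5}:2  {3,8}:2  {4,5}:1  {5,8}:2  {7,8}:1
  |U|=3: {3,4,5}:3  {3,5,8}:6  {3,7,8}:3  {4,5,8}:3  {5,7,8}:3  {6,7,8}:1
  |U|=4: {2,6,7,8}:1  {3,4,5,8}:12  {3,5,7,8}:12  {3,6,7,8}:4  {4,5,7,8}:6  {5,6,7,8}:4
  |U|=5: {2,3,6,7,8}:5  {2,5,6,7,8}:5  {3,4,5,7,8}:30  {3,5,6,7,8}:20  {4,5,6,7,8}:10
  |U|=6: {2,3,5,6,7,8}:30  {2,4,5,6,7,8}:15  {3,4,5,6,7,8}:60
  |U|=7: {1,2,4,5,6,7,8}:15  {2,3,4,5,6,7,8}:105
  start at 0(c): 120
  start at 3(x): 15
sum over floor = 135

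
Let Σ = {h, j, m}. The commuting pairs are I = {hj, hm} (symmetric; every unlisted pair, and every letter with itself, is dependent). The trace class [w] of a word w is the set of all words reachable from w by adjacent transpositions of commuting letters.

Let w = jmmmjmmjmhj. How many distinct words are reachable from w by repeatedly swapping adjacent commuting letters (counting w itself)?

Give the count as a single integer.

0(j) covers ∅
1(m) covers 0:j
2(m) covers 1:m
3(m) covers 2:m
4(j) covers 3:m
5(m) covers 4:j
6(m) covers 5:m
7(j) covers 6:m
8(m) covers 7:j
9(h) covers ∅
10(j) covers 8:m
floor of heap: 0:j, 9:h
completions by unplaced set U, small U first (add the entries for U minus each lowest piece of U):
  |U|=1: {9}:1  {10}:1
  |U|=2: {8,10}:1  {9,10}:2
  |U|=3: {7,8,10}:1  {8,9,10}:3
  |U|=4: {6,7,8,10}:1  {7,8,9,10}:4
  |U|=5: {5,6,7,8,10}:1  {6,7,8,9,10}:5
  |U|=6: {4,5,6,7,8,10}:1  {5,6,7,8,9,10}:6
  |U|=7: {3,4,5,6,7,8,10}:1  {4,5,6,7,8,9,10}:7
  |U|=8: {2,3,4,5,6,7,8,10}:1  {3,4,5,6,7,8,9,10}:8
  |U|=9: {1,2,3,4,5,6,7,8,10}:1  {2,3,4,5,6,7,8,9,10}:9
  start at 0(j): 10
  start at 9(h): 1
sum over floor = 11

11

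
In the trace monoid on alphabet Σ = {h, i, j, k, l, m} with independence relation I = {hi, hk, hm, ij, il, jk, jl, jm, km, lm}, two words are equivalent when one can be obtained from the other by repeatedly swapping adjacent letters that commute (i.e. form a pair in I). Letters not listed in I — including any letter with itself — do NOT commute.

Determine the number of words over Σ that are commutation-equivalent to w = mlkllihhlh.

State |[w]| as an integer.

piece 0:m — minimal
piece 1:l — minimal
piece 2:k rests on {1:l}
piece 3:l rests on {2:k}
piece 4:l rests on {3:l}
piece 5:i rests on {0:m, 2:k}
piece 6:h rests on {4:l}
piece 7:h rests on {6:h}
piece 8:l rests on {7:h}
piece 9:h rests on {8:l}
minimal pieces: {0:m, 1:l}
ways to finish when only these pieces remain (= sum over removing one remaining piece with nothing left below it):
  1 left: {5}→1  {9}→1
  2 left: {0,5}→1  {5,9}→2  {8,9}→1
  3 left: {0,5,9}→3  {5,8,9}→3  {7,8,9}→1
  4 left: {0,5,8,9}→6  {5,7,8,9}→4  {6,7,8,9}→1
  5 left: {0,5,7,8,9}→10  {4,6,7,8,9}→1  {5,6,7,8,9}→5
  6 left: {0,5,6,7,8,9}→15  {3,4,6,7,8,9}→1  {4,5,6,7,8,9}→6
  7 left: {0,4,5,6,7,8,9}→21  {3,4,5,6,7,8,9}→7
  8 left: {0,3,4,5,6,7,8,9}→28  {2,3,4,5,6,7,8,9}→7
  placing 0:m first → 7 extensions
  placing 1:l first → 35 extensions
total linear extensions = 42

42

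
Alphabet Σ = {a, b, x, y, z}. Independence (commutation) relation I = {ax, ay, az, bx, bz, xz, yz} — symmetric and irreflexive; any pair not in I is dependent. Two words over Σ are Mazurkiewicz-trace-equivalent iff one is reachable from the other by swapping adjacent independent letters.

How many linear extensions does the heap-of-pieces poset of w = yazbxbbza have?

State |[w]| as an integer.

drop 0:y onto floor
drop 1:a onto floor
drop 2:z onto floor
drop 3:b onto {0:y, 1:a}
drop 4:x onto {0:y}
drop 5:b onto {3:b}
drop 6:b onto {5:b}
drop 7:z onto {2:z}
drop 8:a onto {6:b}
ground layer = {0:y, 1:a, 2:z}
drop-orders for the pieces not yet dropped (sum over which currently-grounded one goes next):
  1 to go: {4} 1  {7} 1  {8} 1
  2 to go: {2,7} 1  {4,7} 2  {4,8} 2  {6,8} 1  {7,8} 2
  3 to go: {2,4,7} 3  {2,7,8} 3  {4,6,8} 3  {4,7,8} 6  {5,6,8} 1  {6,7,8} 3
  4 to go: {2,4,7,8} 12  {2,6,7,8} 6  {3,5,6,8} 1  {4,5,6,8} 4  {4,6,7,8} 12  {5,6,7,8} 4
  5 to go: {1,3,5,6,8} 1  {2,4,6,7,8} 30  {2,5,6,7,8} 10  {3,4,5,6,8} 5  {3,5,6,7,8} 5  {4,5,6,7,8} 20
  6 to go: {0,3,4,5,6,8} 5  {1,3,4,5,6,8} 6  {1,3,5,6,7,8} 6  {2,3,5,6,7,8} 15  {2,4,5,6,7,8} 60  {3,4,5,6,7,8} 30
  7 to go: {0,1,3,4,5,6,8} 11  {0,3,4,5,6,7,8} 35  {1,2,3,5,6,7,8} 21  {1,3,4,5,6,7,8} 42  {2,3,4,5,6,7,8} 105
  if 0:y drops first: 168 orders
  if 1:a drops first: 140 orders
  if 2:z drops first: 88 orders
heap linearizations: 396

396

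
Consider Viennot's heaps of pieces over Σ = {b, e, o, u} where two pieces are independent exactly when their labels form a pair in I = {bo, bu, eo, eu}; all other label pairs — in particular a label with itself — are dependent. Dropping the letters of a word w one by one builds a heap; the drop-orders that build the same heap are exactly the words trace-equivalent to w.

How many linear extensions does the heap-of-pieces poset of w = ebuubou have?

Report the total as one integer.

drop 0:e onto floor
drop 1:b onto {0:e}
drop 2:u onto floor
drop 3:u onto {2:u}
drop 4:b onto {1:b}
drop 5:o onto {3:u}
drop 6:u onto {5:o}
ground layer = {0:e, 2:u}
drop-orders for the pieces not yet dropped (sum over which currently-grounded one goes next):
  1 to go: {4} 1  {6} 1
  2 to go: {1,4} 1  {4,6} 2  {5,6} 1
  3 to go: {0,1,4} 1  {1,4,6} 3  {3,5,6} 1  {4,5,6} 3
  4 to go: {0,1,4,6} 4  {1,4,5,6} 6  {2,3,5,6} 1  {3,4,5,6} 4
  5 to go: {0,1,4,5,6} 10  {1,3,4,5,6} 10  {2,3,4,5,6} 5
  if 0:e drops first: 15 orders
  if 2:u drops first: 20 orders
heap linearizations: 35

35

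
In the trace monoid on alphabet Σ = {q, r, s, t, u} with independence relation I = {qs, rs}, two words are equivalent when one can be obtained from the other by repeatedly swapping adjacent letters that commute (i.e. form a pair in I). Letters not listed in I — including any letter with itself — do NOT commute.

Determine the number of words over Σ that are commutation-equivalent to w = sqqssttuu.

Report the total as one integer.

10

#0=s has no predecessor
#1=q has no predecessor
#2=q depends on [1:q]
#3=s depends on [0:s]
#4=s depends on [3:s]
#5=t depends on [2:q, 4:s]
#6=t depends on [5:t]
#7=u depends on [6:t]
#8=u depends on [7:u]
sources: [0:s, 1:q]
N(rest) = Σ N(rest − s) over sources s of rest; N(one piece) = 1:
  size 1 → [8]=1
  size 2 → [7,8]=1
  size 3 → [6,7,8]=1
  size 4 → [5,6,7,8]=1
  size 5 → [2,5,6,7,8]=1  [4,5,6,7,8]=1
  size 6 → [1,2,5,6,7,8]=1  [2,4,5,6,7,8]=2  [3,4,5,6,7,8]=1
  size 7 → [0,3,4,5,6,7,8]=1  [1,2,4,5,6,7,8]=3  [2,3,4,5,6,7,8]=3
  first=0(s) contributes 6
  first=1(q) contributes 4
|[w]| = 10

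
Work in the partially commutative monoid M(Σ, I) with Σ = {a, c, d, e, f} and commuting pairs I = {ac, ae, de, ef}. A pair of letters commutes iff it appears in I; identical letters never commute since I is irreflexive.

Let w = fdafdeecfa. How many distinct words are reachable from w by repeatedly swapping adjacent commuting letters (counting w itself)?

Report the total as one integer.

#0=f has no predecessor
#1=d depends on [0:f]
#2=a depends on [1:d]
#3=f depends on [2:a]
#4=d depends on [3:f]
#5=e has no predecessor
#6=e depends on [5:e]
#7=c depends on [4:d, 6:e]
#8=f depends on [7:c]
#9=a depends on [8:f]
sources: [0:f, 5:e]
N(rest) = Σ N(rest − s) over sources s of rest; N(one piece) = 1:
  size 1 → [9]=1
  size 2 → [8,9]=1
  size 3 → [7,8,9]=1
  size 4 → [4,7,8,9]=1  [6,7,8,9]=1
  size 5 → [3,4,7,8,9]=1  [4,6,7,8,9]=2  [5,6,7,8,9]=1
  size 6 → [2,3,4,7,8,9]=1  [3,4,6,7,8,9]=3  [4,5,6,7,8,9]=3
  size 7 → [1,2,3,4,7,8,9]=1  [2,3,4,6,7,8,9]=4  [3,4,5,6,7,8,9]=6
  size 8 → [0,1,2,3,4,7,8,9]=1  [1,2,3,4,6,7,8,9]=5  [2,3,4,5,6,7,8,9]=10
  first=0(f) contributes 15
  first=5(e) contributes 6
|[w]| = 21

21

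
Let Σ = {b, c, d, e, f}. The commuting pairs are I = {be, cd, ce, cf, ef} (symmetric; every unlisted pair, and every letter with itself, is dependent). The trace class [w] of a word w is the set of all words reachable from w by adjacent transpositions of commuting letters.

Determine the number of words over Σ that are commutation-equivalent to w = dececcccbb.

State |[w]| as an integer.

116

#0=d has no predecessor
#1=e depends on [0:d]
#2=c has no predecessor
#3=e depends on [1:e]
#4=c depends on [2:c]
#5=c depends on [4:c]
#6=c depends on [5:c]
#7=c depends on [6:c]
#8=b depends on [0:d, 7:c]
#9=b depends on [8:b]
sources: [0:d, 2:c]
N(rest) = Σ N(rest − s) over sources s of rest; N(one piece) = 1:
  size 1 → [3]=1  [9]=1
  size 2 → [1,3]=1  [3,9]=2  [8,9]=1
  size 3 → [1,3,9]=3  [3,8,9]=3  [7,8,9]=1
  size 4 → [1,3,8,9]=6  [3,7,8,9]=4  [6,7,8,9]=1
  size 5 → [0,1,3,8,9]=6  [1,3,7,8,9]=10  [3,6,7,8,9]=5  [5,6,7,8,9]=1
  size 6 → [0,1,3,7,8,9]=16  [1,3,6,7,8,9]=15  [3,5,6,7,8,9]=6  [4,5,6,7,8,9]=1
  size 7 → [0,1,3,6,7,8,9]=31  [1,3,5,6,7,8,9]=21  [2,4,5,6,7,8,9]=1  [3,4,5,6,7,8,9]=7
  size 8 → [0,1,3,5,6,7,8,9]=52  [1,3,4,5,6,7,8,9]=28  [2,3,4,5,6,7,8,9]=8
  first=0(d) contributes 36
  first=2(c) contributes 80
|[w]| = 116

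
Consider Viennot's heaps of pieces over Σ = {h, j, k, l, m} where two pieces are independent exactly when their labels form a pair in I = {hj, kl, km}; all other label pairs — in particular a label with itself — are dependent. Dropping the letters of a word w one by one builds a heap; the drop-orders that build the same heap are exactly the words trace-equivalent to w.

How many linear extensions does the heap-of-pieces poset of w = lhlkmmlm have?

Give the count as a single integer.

0(l) covers ∅
1(h) covers 0:l
2(l) covers 1:h
3(k) covers 1:h
4(m) covers 2:l
5(m) covers 4:m
6(l) covers 5:m
7(m) covers 6:l
floor of heap: 0:l
completions by unplaced set U, small U first (add the entries for U minus each lowest piece of U):
  |U|=1: {3}:1  {7}:1
  |U|=2: {3,7}:2  {6,7}:1
  |U|=3: {3,6,7}:3  {5,6,7}:1
  |U|=4: {3,5,6,7}:4  {4,5,6,7}:1
  |U|=5: {2,4,5,6,7}:1  {3,4,5,6,7}:5
  |U|=6: {2,3,4,5,6,7}:6
  start at 0(l): 6

6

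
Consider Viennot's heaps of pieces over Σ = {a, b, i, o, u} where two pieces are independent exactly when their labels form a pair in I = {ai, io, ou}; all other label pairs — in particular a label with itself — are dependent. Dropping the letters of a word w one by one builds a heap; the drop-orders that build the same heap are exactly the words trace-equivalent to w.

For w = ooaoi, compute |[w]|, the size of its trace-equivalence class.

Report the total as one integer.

5

drop 0:o onto floor
drop 1:o onto {0:o}
drop 2:a onto {1:o}
drop 3:o onto {2:a}
drop 4:i onto floor
ground layer = {0:o, 4:i}
drop-orders for the pieces not yet dropped (sum over which currently-grounded one goes next):
  1 to go: {3} 1  {4} 1
  2 to go: {2,3} 1  {3,4} 2
  3 to go: {1,2,3} 1  {2,3,4} 3
  if 0:o drops first: 4 orders
  if 4:i drops first: 1 orders
heap linearizations: 5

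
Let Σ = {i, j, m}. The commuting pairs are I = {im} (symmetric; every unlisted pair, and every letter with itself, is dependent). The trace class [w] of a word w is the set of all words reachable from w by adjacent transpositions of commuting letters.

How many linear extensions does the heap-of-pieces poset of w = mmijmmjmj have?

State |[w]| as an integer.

3

piece 0:m — minimal
piece 1:m rests on {0:m}
piece 2:i — minimal
piece 3:j rests on {1:m, 2:i}
piece 4:m rests on {3:j}
piece 5:m rests on {4:m}
piece 6:j rests on {5:m}
piece 7:m rests on {6:j}
piece 8:j rests on {7:m}
minimal pieces: {0:m, 2:i}
ways to finish when only these pieces remain (= sum over removing one remaining piece with nothing left below it):
  1 left: {8}→1
  2 left: {7,8}→1
  3 left: {6,7,8}→1
  4 left: {5,6,7,8}→1
  5 left: {4,5,6,7,8}→1
  6 left: {3,4,5,6,7,8}→1
  7 left: {1,3,4,5,6,7,8}→1  {2,3,4,5,6,7,8}→1
  placing 0:m first → 2 extensions
  placing 2:i first → 1 extensions
total linear extensions = 3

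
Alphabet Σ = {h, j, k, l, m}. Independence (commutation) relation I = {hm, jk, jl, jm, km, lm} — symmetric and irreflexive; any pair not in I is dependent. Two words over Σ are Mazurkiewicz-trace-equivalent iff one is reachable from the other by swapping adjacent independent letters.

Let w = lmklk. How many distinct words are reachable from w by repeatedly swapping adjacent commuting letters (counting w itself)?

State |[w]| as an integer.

5

#0=l has no predecessor
#1=m has no predecessor
#2=k depends on [0:l]
#3=l depends on [2:k]
#4=k depends on [3:l]
sources: [0:l, 1:m]
N(rest) = Σ N(rest − s) over sources s of rest; N(one piece) = 1:
  size 1 → [1]=1  [4]=1
  size 2 → [1,4]=2  [3,4]=1
  size 3 → [1,3,4]=3  [2,3,4]=1
  first=0(l) contributes 4
  first=1(m) contributes 1
|[w]| = 5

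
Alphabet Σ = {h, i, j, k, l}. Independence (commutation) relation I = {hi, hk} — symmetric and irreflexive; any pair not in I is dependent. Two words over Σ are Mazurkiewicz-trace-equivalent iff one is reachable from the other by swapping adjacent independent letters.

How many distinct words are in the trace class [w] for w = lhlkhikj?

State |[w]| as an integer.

4

drop 0:l onto floor
drop 1:h onto {0:l}
drop 2:l onto {1:h}
drop 3:k onto {2:l}
drop 4:h onto {2:l}
drop 5:i onto {3:k}
drop 6:k onto {5:i}
drop 7:j onto {4:h, 6:k}
ground layer = {0:l}
drop-orders for the pieces not yet dropped (sum over which currently-grounded one goes next):
  1 to go: {7} 1
  2 to go: {4,7} 1  {6,7} 1
  3 to go: {4,6,7} 2  {5,6,7} 1
  4 to go: {3,5,6,7} 1  {4,5,6,7} 3
  5 to go: {3,4,5,6,7} 4
  6 to go: {2,3,4,5,6,7} 4
  if 0:l drops first: 4 orders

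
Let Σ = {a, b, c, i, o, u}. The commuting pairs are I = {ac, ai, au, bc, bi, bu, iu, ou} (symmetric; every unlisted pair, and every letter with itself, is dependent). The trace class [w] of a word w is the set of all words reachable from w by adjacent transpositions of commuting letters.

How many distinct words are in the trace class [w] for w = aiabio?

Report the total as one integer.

10

0(a) covers ∅
1(i) covers ∅
2(a) covers 0:a
3(b) covers 2:a
4(i) covers 1:i
5(o) covers 3:b, 4:i
floor of heap: 0:a, 1:i
completions by unplaced set U, small U first (add the entries for U minus each lowest piece of U):
  |U|=1: {5}:1
  |U|=2: {3,5}:1  {4,5}:1
  |U|=3: {1,4,5}:1  {2,3,5}:1  {3,4,5}:2
  |U|=4: {0,2,3,5}:1  {1,3,4,5}:3  {2,3,4,5}:3
  start at 0(a): 6
  start at 1(i): 4
sum over floor = 10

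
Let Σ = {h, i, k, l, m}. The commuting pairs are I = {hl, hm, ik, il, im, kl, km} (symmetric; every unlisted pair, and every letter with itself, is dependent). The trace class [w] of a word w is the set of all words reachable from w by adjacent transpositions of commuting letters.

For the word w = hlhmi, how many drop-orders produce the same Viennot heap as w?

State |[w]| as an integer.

#0=h has no predecessor
#1=l has no predecessor
#2=h depends on [0:h]
#3=m depends on [1:l]
#4=i depends on [2:h]
sources: [0:h, 1:l]
N(rest) = Σ N(rest − s) over sources s of rest; N(one piece) = 1:
  size 1 → [3]=1  [4]=1
  size 2 → [1,3]=1  [2,4]=1  [3,4]=2
  size 3 → [0,2,4]=1  [1,3,4]=3  [2,3,4]=3
  first=0(h) contributes 6
  first=1(l) contributes 4
|[w]| = 10

10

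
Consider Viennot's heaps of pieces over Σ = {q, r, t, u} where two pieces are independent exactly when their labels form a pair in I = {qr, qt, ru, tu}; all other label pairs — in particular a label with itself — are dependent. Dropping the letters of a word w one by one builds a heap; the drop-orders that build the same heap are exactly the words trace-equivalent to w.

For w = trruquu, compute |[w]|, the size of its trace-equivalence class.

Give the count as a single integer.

0(t) covers ∅
1(r) covers 0:t
2(r) covers 1:r
3(u) covers ∅
4(q) covers 3:u
5(u) covers 4:q
6(u) covers 5:u
floor of heap: 0:t, 3:u
completions by unplaced set U, small U first (add the entries for U minus each lowest piece of U):
  |U|=1: {2}:1  {6}:1
  |U|=2: {1,2}:1  {2,6}:2  {5,6}:1
  |U|=3: {0,1,2}:1  {1,2,6}:3  {2,5,6}:3  {4,5,6}:1
  |U|=4: {0,1,2,6}:4  {1,2,5,6}:6  {2,4,5,6}:4  {3,4,5,6}:1
  |U|=5: {0,1,2,5,6}:10  {1,2,4,5,6}:10  {2,3,4,5,6}:5
  start at 0(t): 15
  start at 3(u): 20
sum over floor = 35

35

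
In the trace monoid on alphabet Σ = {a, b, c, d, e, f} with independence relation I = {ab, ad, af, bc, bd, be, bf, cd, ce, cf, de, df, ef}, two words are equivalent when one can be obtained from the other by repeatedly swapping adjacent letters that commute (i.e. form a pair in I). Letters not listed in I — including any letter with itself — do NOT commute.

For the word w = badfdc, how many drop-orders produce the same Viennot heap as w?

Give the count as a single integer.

#0=b has no predecessor
#1=a has no predecessor
#2=d has no predecessor
#3=f has no predecessor
#4=d depends on [2:d]
#5=c depends on [1:a]
sources: [0:b, 1:a, 2:d, 3:f]
N(rest) = Σ N(rest − s) over sources s of rest; N(one piece) = 1:
  size 1 → [0]=1  [3]=1  [4]=1  [5]=1
  size 2 → [0,3]=2  [0,4]=2  [0,5]=2  [1,5]=1  [2,4]=1  [3,4]=2  [3,5]=2  [4,5]=2
  size 3 → [0,1,5]=3  [0,2,4]=3  [0,3,4]=6  [0,3,5]=6  [0,4,5]=6  [1,3,5]=3  [1,4,5]=3  [2,3,4]=3  [2,4,5]=3  [3,4,5]=6
  size 4 → [0,1,3,5]=12  [0,1,4,5]=12  [0,2,3,4]=12  [0,2,4,5]=12  [0,3,4,5]=24  [1,2,4,5]=6  [1,3,4,5]=12  [2,3,4,5]=12
  first=0(b) contributes 30
  first=1(a) contributes 60
  first=2(d) contributes 60
  first=3(f) contributes 30
|[w]| = 180

180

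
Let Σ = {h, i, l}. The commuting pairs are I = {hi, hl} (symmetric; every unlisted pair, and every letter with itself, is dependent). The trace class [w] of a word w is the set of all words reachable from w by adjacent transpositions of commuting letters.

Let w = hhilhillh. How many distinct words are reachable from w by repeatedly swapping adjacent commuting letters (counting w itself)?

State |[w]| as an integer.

0(h) covers ∅
1(h) covers 0:h
2(i) covers ∅
3(l) covers 2:i
4(h) covers 1:h
5(i) covers 3:l
6(l) covers 5:i
7(l) covers 6:l
8(h) covers 4:h
floor of heap: 0:h, 2:i
completions by unplaced set U, small U first (add the entries for U minus each lowest piece of U):
  |U|=1: {7}:1  {8}:1
  |U|=2: {4,8}:1  {6,7}:1  {7,8}:2
  |U|=3: {1,4,8}:1  {4,7,8}:3  {5,6,7}:1  {6,7,8}:3
  |U|=4: {0,1,4,8}:1  {1,4,7,8}:4  {3,5,6,7}:1  {4,6,7,8}:6  {5,6,7,8}:4
  |U|=5: {0,1,4,7,8}:5  {1,4,6,7,8}:10  {2,3,5,6,7}:1  {3,5,6,7,8}:5  {4,5,6,7,8}:10
  |U|=6: {0,1,4,6,7,8}:15  {1,4,5,6,7,8}:20  {2,3,5,6,7,8}:6  {3,4,5,6,7,8}:15
  |U|=7: {0,1,4,5,6,7,8}:35  {1,3,4,5,6,7,8}:35  {2,3,4,5,6,7,8}:21
  start at 0(h): 56
  start at 2(i): 70
sum over floor = 126

126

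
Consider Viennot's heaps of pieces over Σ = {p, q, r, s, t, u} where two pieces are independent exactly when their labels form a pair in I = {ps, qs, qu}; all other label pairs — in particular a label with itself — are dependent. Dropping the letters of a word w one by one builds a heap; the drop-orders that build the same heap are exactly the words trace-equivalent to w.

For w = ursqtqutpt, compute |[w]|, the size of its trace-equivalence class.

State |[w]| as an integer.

piece 0:u — minimal
piece 1:r rests on {0:u}
piece 2:s rests on {1:r}
piece 3:q rests on {1:r}
piece 4:t rests on {2:s, 3:q}
piece 5:q rests on {4:t}
piece 6:u rests on {4:t}
piece 7:t rests on {5:q, 6:u}
piece 8:p rests on {7:t}
piece 9:t rests on {8:p}
minimal pieces: {0:u}
ways to finish when only these pieces remain (= sum over removing one remaining piece with nothing left below it):
  1 left: {9}→1
  2 left: {8,9}→1
  3 left: {7,8,9}→1
  4 left: {5,7,8,9}→1  {6,7,8,9}→1
  5 left: {5,6,7,8,9}→2
  6 left: {4,5,6,7,8,9}→2
  7 left: {2,4,5,6,7,8,9}→2  {3,4,5,6,7,8,9}→2
  8 left: {2,3,4,5,6,7,8,9}→4
  placing 0:u first → 4 extensions

4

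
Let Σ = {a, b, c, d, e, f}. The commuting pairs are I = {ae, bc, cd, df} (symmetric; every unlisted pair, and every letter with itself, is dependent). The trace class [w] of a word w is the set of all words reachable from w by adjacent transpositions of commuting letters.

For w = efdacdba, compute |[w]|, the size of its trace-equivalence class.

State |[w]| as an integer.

0(e) covers ∅
1(f) covers 0:e
2(d) covers 0:e
3(a) covers 1:f, 2:d
4(c) covers 3:a
5(d) covers 3:a
6(b) covers 5:d
7(a) covers 4:c, 6:b
floor of heap: 0:e
completions by unplaced set U, small U first (add the entries for U minus each lowest piece of U):
  |U|=1: {7}:1
  |U|=2: {4,7}:1  {6,7}:1
  |U|=3: {4,6,7}:2  {5,6,7}:1
  |U|=4: {4,5,6,7}:3
  |U|=5: {3,4,5,6,7}:3
  |U|=6: {1,3,4,5,6,7}:3  {2,3,4,5,6,7}:3
  start at 0(e): 6

6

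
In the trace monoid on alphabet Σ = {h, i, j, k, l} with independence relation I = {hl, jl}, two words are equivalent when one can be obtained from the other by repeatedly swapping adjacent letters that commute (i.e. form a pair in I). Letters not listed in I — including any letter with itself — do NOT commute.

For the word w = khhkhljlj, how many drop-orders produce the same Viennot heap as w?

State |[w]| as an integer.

10

drop 0:k onto floor
drop 1:h onto {0:k}
drop 2:h onto {1:h}
drop 3:k onto {2:h}
drop 4:h onto {3:k}
drop 5:l onto {3:k}
drop 6:j onto {4:h}
drop 7:l onto {5:l}
drop 8:j onto {6:j}
ground layer = {0:k}
drop-orders for the pieces not yet dropped (sum over which currently-grounded one goes next):
  1 to go: {7} 1  {8} 1
  2 to go: {5,7} 1  {6,8} 1  {7,8} 2
  3 to go: {4,6,8} 1  {5,7,8} 3  {6,7,8} 3
  4 to go: {4,6,7,8} 4  {5,6,7,8} 6
  5 to go: {4,5,6,7,8} 10
  6 to go: {3,4,5,6,7,8} 10
  7 to go: {2,3,4,5,6,7,8} 10
  if 0:k drops first: 10 orders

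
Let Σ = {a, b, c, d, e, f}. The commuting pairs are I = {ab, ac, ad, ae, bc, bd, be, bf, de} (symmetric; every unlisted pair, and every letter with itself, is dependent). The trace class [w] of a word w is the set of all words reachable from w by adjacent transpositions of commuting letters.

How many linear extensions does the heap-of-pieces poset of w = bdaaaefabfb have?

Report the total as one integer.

3300

drop 0:b onto floor
drop 1:d onto floor
drop 2:a onto floor
drop 3:a onto {2:a}
drop 4:a onto {3:a}
drop 5:e onto floor
drop 6:f onto {1:d, 4:a, 5:e}
drop 7:a onto {6:f}
drop 8:b onto {0:b}
drop 9:f onto {7:a}
drop 10:b onto {8:b}
ground layer = {0:b, 1:d, 2:a, 5:e}
drop-orders for the pieces not yet dropped (sum over which currently-grounded one goes next):
  1 to go: {9} 1  {10} 1
  2 to go: {7,9} 1  {8,10} 1  {9,10} 2
  3 to go: {0,8,10} 1  {6,7,9} 1  {7,9,10} 3  {8,9,10} 3
  4 to go: {0,8,9,10} 4  {1,6,7,9} 1  {4,6,7,9} 1  {5,6,7,9} 1  {6,7,9,10} 4  {7,8,9,10} 6
  5 to go: {0,7,8,9,10} 10  {1,4,6,7,9} 2  {1,5,6,7,9} 2  {1,6,7,9,10} 5  {3,4,6,7,9} 1  {4,5,6,7,9} 2  {4,6,7,9,10} 5  {5,6,7,9,10} 5  {6,7,8,9,10} 10
  6 to go: {0,6,7,8,9,10} 20  {1,3,4,6,7,9} 3  {1,4,5,6,7,9} 6  {1,4,6,7,9,10} 12  {1,5,6,7,9,10} 12  {1,6,7,8,9,10} 15  {2,3,4,6,7,9} 1  {3,4,5,6,7,9} 3  {3,4,6,7,9,10} 6  {4,5,6,7,9,10} 12  {4,6,7,8,9,10} 15  {5,6,7,8,9,10} 15
  7 to go: {0,1,6,7,8,9,10} 35  {0,4,6,7,8,9,10} 35  {0,5,6,7,8,9,10} 35  {1,2,3,4,6,7,9} 4  {1,3,4,5,6,7,9} 12  {1,3,4,6,7,9,10} 21  {1,4,5,6,7,9,10} 42  {1,4,6,7,8,9,10} 42  {1,5,6,7,8,9,10} 42  {2,3,4,5,6,7,9} 4  {2,3,4,6,7,9,10} 7  {3,4,5,6,7,9,10} 21  {3,4,6,7,8,9,10} 21  {4,5,6,7,8,9,10} 42
  8 to go: {0,1,4,6,7,8,9,10} 112  {0,1,5,6,7,8,9,10} 112  {0,3,4,6,7,8,9,10} 56  {0,4,5,6,7,8,9,10} 112  {1,2,3,4,5,6,7,9} 20  {1,2,3,4,6,7,9,10} 32  {1,3,4,5,6,7,9,10} 96  {1,3,4,6,7,8,9,10} 84  {1,4,5,6,7,8,9,10} 168  {2,3,4,5,6,7,9,10} 32  {2,3,4,6,7,8,9,10} 28  {3,4,5,6,7,8,9,10} 84
  9 to go: {0,1,3,4,6,7,8,9,10} 252  {0,1,4,5,6,7,8,9,10} 504  {0,2,3,4,6,7,8,9,10} 84  {0,3,4,5,6,7,8,9,10} 252  {1,2,3,4,5,6,7,9,10} 180  {1,2,3,4,6,7,8,9,10} 144  {1,3,4,5,6,7,8,9,10} 432  {2,3,4,5,6,7,8,9,10} 144
  if 0:b drops first: 900 orders
  if 1:d drops first: 480 orders
  if 2:a drops first: 1440 orders
  if 5:e drops first: 480 orders
heap linearizations: 3300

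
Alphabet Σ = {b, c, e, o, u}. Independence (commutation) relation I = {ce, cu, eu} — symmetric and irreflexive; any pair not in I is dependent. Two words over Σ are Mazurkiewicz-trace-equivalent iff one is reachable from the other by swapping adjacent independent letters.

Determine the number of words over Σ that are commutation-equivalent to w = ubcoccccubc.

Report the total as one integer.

5

drop 0:u onto floor
drop 1:b onto {0:u}
drop 2:c onto {1:b}
drop 3:o onto {2:c}
drop 4:c onto {3:o}
drop 5:c onto {4:c}
drop 6:c onto {5:c}
drop 7:c onto {6:c}
drop 8:u onto {3:o}
drop 9:b onto {7:c, 8:u}
drop 10:c onto {9:b}
ground layer = {0:u}
drop-orders for the pieces not yet dropped (sum over which currently-grounded one goes next):
  1 to go: {10} 1
  2 to go: {9,10} 1
  3 to go: {7,9,10} 1  {8,9,10} 1
  4 to go: {6,7,9,10} 1  {7,8,9,10} 2
  5 to go: {5,6,7,9,10} 1  {6,7,8,9,10} 3
  6 to go: {4,5,6,7,9,10} 1  {5,6,7,8,9,10} 4
  7 to go: {4,5,6,7,8,9,10} 5
  8 to go: {3,4,5,6,7,8,9,10} 5
  9 to go: {2,3,4,5,6,7,8,9,10} 5
  if 0:u drops first: 5 orders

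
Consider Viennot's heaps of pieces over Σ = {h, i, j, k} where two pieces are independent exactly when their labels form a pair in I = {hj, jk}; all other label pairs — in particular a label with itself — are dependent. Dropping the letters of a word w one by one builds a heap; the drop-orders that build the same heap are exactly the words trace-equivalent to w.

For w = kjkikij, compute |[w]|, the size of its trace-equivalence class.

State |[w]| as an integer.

3

piece 0:k — minimal
piece 1:j — minimal
piece 2:k rests on {0:k}
piece 3:i rests on {1:j, 2:k}
piece 4:k rests on {3:i}
piece 5:i rests on {4:k}
piece 6:j rests on {5:i}
minimal pieces: {0:k, 1:j}
ways to finish when only these pieces remain (= sum over removing one remaining piece with nothing left below it):
  1 left: {6}→1
  2 left: {5,6}→1
  3 left: {4,5,6}→1
  4 left: {3,4,5,6}→1
  5 left: {1,3,4,5,6}→1  {2,3,4,5,6}→1
  placing 0:k first → 2 extensions
  placing 1:j first → 1 extensions
total linear extensions = 3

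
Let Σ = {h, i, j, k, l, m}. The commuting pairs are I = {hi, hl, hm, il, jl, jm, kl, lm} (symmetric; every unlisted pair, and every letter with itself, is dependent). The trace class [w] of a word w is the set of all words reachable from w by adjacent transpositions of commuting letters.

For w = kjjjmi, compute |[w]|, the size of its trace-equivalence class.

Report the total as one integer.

4

drop 0:k onto floor
drop 1:j onto {0:k}
drop 2:j onto {1:j}
drop 3:j onto {2:j}
drop 4:m onto {0:k}
drop 5:i onto {3:j, 4:m}
ground layer = {0:k}
drop-orders for the pieces not yet dropped (sum over which currently-grounded one goes next):
  1 to go: {5} 1
  2 to go: {3,5} 1  {4,5} 1
  3 to go: {2,3,5} 1  {3,4,5} 2
  4 to go: {1,2,3,5} 1  {2,3,4,5} 3
  if 0:k drops first: 4 orders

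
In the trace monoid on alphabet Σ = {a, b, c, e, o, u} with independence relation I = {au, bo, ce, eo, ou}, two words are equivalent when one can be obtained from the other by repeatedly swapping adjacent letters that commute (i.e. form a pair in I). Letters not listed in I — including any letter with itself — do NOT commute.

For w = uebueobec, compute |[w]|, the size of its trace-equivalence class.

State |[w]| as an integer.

15

drop 0:u onto floor
drop 1:e onto {0:u}
drop 2:b onto {1:e}
drop 3:u onto {2:b}
drop 4:e onto {3:u}
drop 5:o onto floor
drop 6:b onto {4:e}
drop 7:e onto {6:b}
drop 8:c onto {5:o, 6:b}
ground layer = {0:u, 5:o}
drop-orders for the pieces not yet dropped (sum over which currently-grounded one goes next):
  1 to go: {7} 1  {8} 1
  2 to go: {5,8} 1  {7,8} 2
  3 to go: {5,7,8} 3  {6,7,8} 2
  4 to go: {4,6,7,8} 2  {5,6,7,8} 5
  5 to go: {3,4,6,7,8} 2  {4,5,6,7,8} 7
  6 to go: {2,3,4,6,7,8} 2  {3,4,5,6,7,8} 9
  7 to go: {1,2,3,4,6,7,8} 2  {2,3,4,5,6,7,8} 11
  if 0:u drops first: 13 orders
  if 5:o drops first: 2 orders
heap linearizations: 15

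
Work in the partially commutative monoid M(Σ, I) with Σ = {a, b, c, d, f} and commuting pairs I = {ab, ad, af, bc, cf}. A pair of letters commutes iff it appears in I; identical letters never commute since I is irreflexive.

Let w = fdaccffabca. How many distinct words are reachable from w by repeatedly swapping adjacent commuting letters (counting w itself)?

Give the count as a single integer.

#0=f has no predecessor
#1=d depends on [0:f]
#2=a has no predecessor
#3=c depends on [1:d, 2:a]
#4=c depends on [3:c]
#5=f depends on [1:d]
#6=f depends on [5:f]
#7=a depends on [4:c]
#8=b depends on [6:f]
#9=c depends on [7:a]
#10=a depends on [9:c]
sources: [0:f, 2:a]
N(rest) = Σ N(rest − s) over sources s of rest; N(one piece) = 1:
  size 1 → [8]=1  [10]=1
  size 2 → [6,8]=1  [8,10]=2  [9,10]=1
  size 3 → [5,6,8]=1  [6,8,10]=3  [7,9,10]=1  [8,9,10]=3
  size 4 → [4,7,9,10]=1  [5,6,8,10]=4  [6,8,9,10]=6  [7,8,9,10]=4
  size 5 → [3,4,7,9,10]=1  [4,7,8,9,10]=5  [5,6,8,9,10]=10  [6,7,8,9,10]=10
  size 6 → [2,3,4,7,9,10]=1  [3,4,7,8,9,10]=6  [4,6,7,8,9,10]=15  [5,6,7,8,9,10]=20
  size 7 → [2,3,4,7,8,9,10]=7  [3,4,6,7,8,9,10]=21  [4,5,6,7,8,9,10]=35
  size 8 → [2,3,4,6,7,8,9,10]=28  [3,4,5,6,7,8,9,10]=56
  size 9 → [1,3,4,5,6,7,8,9,10]=56  [2,3,4,5,6,7,8,9,10]=84
  first=0(f) contributes 140
  first=2(a) contributes 56
|[w]| = 196

196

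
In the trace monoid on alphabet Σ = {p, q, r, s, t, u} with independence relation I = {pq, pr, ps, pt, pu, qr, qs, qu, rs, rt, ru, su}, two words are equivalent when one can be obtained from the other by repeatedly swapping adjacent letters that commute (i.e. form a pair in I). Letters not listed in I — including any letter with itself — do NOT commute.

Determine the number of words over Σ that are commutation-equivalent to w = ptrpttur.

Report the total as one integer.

420

#0=p has no predecessor
#1=t has no predecessor
#2=r has no predecessor
#3=p depends on [0:p]
#4=t depends on [1:t]
#5=t depends on [4:t]
#6=u depends on [5:t]
#7=r depends on [2:r]
sources: [0:p, 1:t, 2:r]
N(rest) = Σ N(rest − s) over sources s of rest; N(one piece) = 1:
  size 1 → [3]=1  [6]=1  [7]=1
  size 2 → [0,3]=1  [2,7]=1  [3,6]=2  [3,7]=2  [5,6]=1  [6,7]=2
  size 3 → [0,3,6]=3  [0,3,7]=3  [2,3,7]=3  [2,6,7]=3  [3,5,6]=3  [3,6,7]=6  [4,5,6]=1  [5,6,7]=3
  size 4 → [0,2,3,7]=6  [0,3,5,6]=6  [0,3,6,7]=12  [1,4,5,6]=1  [2,3,6,7]=12  [2,5,6,7]=6  [3,4,5,6]=4  [3,5,6,7]=12  [4,5,6,7]=4
  size 5 → [0,2,3,6,7]=30  [0,3,4,5,6]=10  [0,3,5,6,7]=30  [1,3,4,5,6]=5  [1,4,5,6,7]=5  [2,3,5,6,7]=30  [2,4,5,6,7]=10  [3,4,5,6,7]=20
  size 6 → [0,1,3,4,5,6]=15  [0,2,3,5,6,7]=90  [0,3,4,5,6,7]=60  [1,2,4,5,6,7]=15  [1,3,4,5,6,7]=30  [2,3,4,5,6,7]=60
  first=0(p) contributes 105
  first=1(t) contributes 210
  first=2(r) contributes 105
|[w]| = 420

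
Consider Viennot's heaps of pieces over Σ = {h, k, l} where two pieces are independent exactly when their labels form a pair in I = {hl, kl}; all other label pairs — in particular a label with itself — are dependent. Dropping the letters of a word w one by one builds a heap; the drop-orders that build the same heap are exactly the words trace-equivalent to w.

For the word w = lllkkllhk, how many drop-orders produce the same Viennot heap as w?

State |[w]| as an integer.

126

piece 0:l — minimal
piece 1:l rests on {0:l}
piece 2:l rests on {1:l}
piece 3:k — minimal
piece 4:k rests on {3:k}
piece 5:l rests on {2:l}
piece 6:l rests on {5:l}
piece 7:h rests on {4:k}
piece 8:k rests on {7:h}
minimal pieces: {0:l, 3:k}
ways to finish when only these pieces remain (= sum over removing one remaining piece with nothing left below it):
  1 left: {6}→1  {8}→1
  2 left: {5,6}→1  {6,8}→2  {7,8}→1
  3 left: {2,5,6}→1  {4,7,8}→1  {5,6,8}→3  {6,7,8}→3
  4 left: {1,2,5,6}→1  {2,5,6,8}→4  {3,4,7,8}→1  {4,6,7,8}→4  {5,6,7,8}→6
  5 left: {0,1,2,5,6}→1  {1,2,5,6,8}→5  {2,5,6,7,8}→10  {3,4,6,7,8}→5  {4,5,6,7,8}→10
  6 left: {0,1,2,5,6,8}→6  {1,2,5,6,7,8}→15  {2,4,5,6,7,8}→20  {3,4,5,6,7,8}→15
  7 left: {0,1,2,5,6,7,8}→21  {1,2,4,5,6,7,8}→35  {2,3,4,5,6,7,8}→35
  placing 0:l first → 70 extensions
  placing 3:k first → 56 extensions
total linear extensions = 126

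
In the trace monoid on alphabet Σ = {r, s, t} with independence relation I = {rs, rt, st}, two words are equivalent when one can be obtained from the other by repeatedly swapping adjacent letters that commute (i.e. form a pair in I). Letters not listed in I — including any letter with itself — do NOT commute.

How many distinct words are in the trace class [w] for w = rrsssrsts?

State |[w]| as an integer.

504

#0=r has no predecessor
#1=r depends on [0:r]
#2=s has no predecessor
#3=s depends on [2:s]
#4=s depends on [3:s]
#5=r depends on [1:r]
#6=s depends on [4:s]
#7=t has no predecessor
#8=s depends on [6:s]
sources: [0:r, 2:s, 7:t]
N(rest) = Σ N(rest − s) over sources s of rest; N(one piece) = 1:
  size 1 → [5]=1  [7]=1  [8]=1
  size 2 → [1,5]=1  [5,7]=2  [5,8]=2  [6,8]=1  [7,8]=2
  size 3 → [0,1,5]=1  [1,5,7]=3  [1,5,8]=3  [4,6,8]=1  [5,6,8]=3  [5,7,8]=6  [6,7,8]=3
  size 4 → [0,1,5,7]=4  [0,1,5,8]=4  [1,5,6,8]=6  [1,5,7,8]=12  [3,4,6,8]=1  [4,5,6,8]=4  [4,6,7,8]=4  [5,6,7,8]=12
  size 5 → [0,1,5,6,8]=10  [0,1,5,7,8]=20  [1,4,5,6,8]=10  [1,5,6,7,8]=30  [2,3,4,6,8]=1  [3,4,5,6,8]=5  [3,4,6,7,8]=5  [4,5,6,7,8]=20
  size 6 → [0,1,4,5,6,8]=20  [0,1,5,6,7,8]=60  [1,3,4,5,6,8]=15  [1,4,5,6,7,8]=60  [2,3,4,5,6,8]=6  [2,3,4,6,7,8]=6  [3,4,5,6,7,8]=30
  size 7 → [0,1,3,4,5,6,8]=35  [0,1,4,5,6,7,8]=140  [1,2,3,4,5,6,8]=21  [1,3,4,5,6,7,8]=105  [2,3,4,5,6,7,8]=42
  first=0(r) contributes 168
  first=2(s) contributes 280
  first=7(t) contributes 56
|[w]| = 504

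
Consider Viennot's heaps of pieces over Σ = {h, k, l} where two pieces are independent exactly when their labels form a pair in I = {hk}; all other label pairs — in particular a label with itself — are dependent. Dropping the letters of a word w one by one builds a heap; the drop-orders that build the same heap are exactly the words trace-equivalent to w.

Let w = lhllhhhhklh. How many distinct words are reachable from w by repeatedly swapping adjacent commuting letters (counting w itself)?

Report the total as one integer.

drop 0:l onto floor
drop 1:h onto {0:l}
drop 2:l onto {1:h}
drop 3:l onto {2:l}
drop 4:h onto {3:l}
drop 5:h onto {4:h}
drop 6:h onto {5:h}
drop 7:h onto {6:h}
drop 8:k onto {3:l}
drop 9:l onto {7:h, 8:k}
drop 10:h onto {9:l}
ground layer = {0:l}
drop-orders for the pieces not yet dropped (sum over which currently-grounded one goes next):
  1 to go: {10} 1
  2 to go: {9,10} 1
  3 to go: {7,9,10} 1  {8,9,10} 1
  4 to go: {6,7,9,10} 1  {7,8,9,10} 2
  5 to go: {5,6,7,9,10} 1  {6,7,8,9,10} 3
  6 to go: {4,5,6,7,9,10} 1  {5,6,7,8,9,10} 4
  7 to go: {4,5,6,7,8,9,10} 5
  8 to go: {3,4,5,6,7,8,9,10} 5
  9 to go: {2,3,4,5,6,7,8,9,10} 5
  if 0:l drops first: 5 orders

5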